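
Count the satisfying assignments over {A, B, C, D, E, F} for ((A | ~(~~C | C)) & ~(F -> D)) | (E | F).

Initial set: {(((A | ~(~~C | C)) & ~(F -> D)) | (E | F))}.
(((A | ~(~~C | C)) & ~(F -> D)) | (E | F)): β-rule — branch into ((A | ~(~~C | C)) & ~(F -> D))  //  (E | F).
  branch 1 (add ((A | ~(~~C | C)) & ~(F -> D))):
    ((A | ~(~~C | C)) & ~(F -> D)): α-rule — add (A | ~(~~C | C)), ~(F -> D).
    ~(F -> D): α-rule — add F, ~D.
    (A | ~(~~C | C)): β-rule — branch into A  //  ~(~~C | C).
      branch 1.1 (add A):
        ○ open, literals {A=T, D=F, F=T}.
      branch 1.2 (add ~(~~C | C)):
        ~(~~C | C): α-rule — add ~~~C, ~C.
        ~~~C: drop double negation, giving ~C.
        ○ open, literals {C=F, D=F, F=T}.
  branch 2 (add (E | F)):
    (E | F): β-rule — branch into E  //  F.
      branch 2.1 (add E):
        ○ open, literals {E=T}.
      branch 2.2 (add F):
        ○ open, literals {F=T}.
0 branches closed, 4 open.
Each open branch fixes some atoms; the unmentioned ones are free. Counting distinct full assignments: branch {A=T, D=F, F=T} (B, C, E) contributes 8 new; branch {C=F, D=F, F=T} (A, B, E) contributes 4 new; branch {E=T} (A, B, C, D, F) contributes 26 new; branch {F=T} (A, B, C, D, E) contributes 10 new. Total: 48.

48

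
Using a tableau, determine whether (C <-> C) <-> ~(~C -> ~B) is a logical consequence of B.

No

Initial set: {B; ~((C <-> C) <-> ~(~C -> ~B))}.
~((C <-> C) <-> ~(~C -> ~B)): β-rule — branch into (C <-> C), ~~(~C -> ~B)  //  ~(C <-> C), ~(~C -> ~B).
  branch 1 (add (C <-> C), ~~(~C -> ~B)):
    (C <-> C): β-rule — branch into C, C  //  ~C, ~C.
      branch 1.1 (add C, C):
        ~~(~C -> ~B): β-rule — branch into ~~C  //  ~B.
          branch 1.1.1 (add ~~C):
            ○ open, literals {B=true, C=true}.
          branch 1.1.2 (add ~B):
            × closes — contains both B and ~B.
      branch 1.2 (add ~C, ~C):
        ~~(~C -> ~B): β-rule — branch into ~~C  //  ~B.
          branch 1.2.1 (add ~~C):
            × closes — contains both C and ~C.
          branch 1.2.2 (add ~B):
            × closes — contains both B and ~B.
  branch 2 (add ~(C <-> C), ~(~C -> ~B)):
    ~(~C -> ~B): α-rule — add ~C, ~~B.
    ~(C <-> C): β-rule — branch into C, ~C  //  ~C, C.
      branch 2.1 (add C, ~C):
        × closes — contains both C and ~C.
      branch 2.2 (add ~C, C):
        × closes — contains both C and ~C.
5 branches closed, 1 open.
An open branch gives a countermodel: B=true, C=true (unmentioned atoms arbitrary); the premises hold there but the conclusion fails.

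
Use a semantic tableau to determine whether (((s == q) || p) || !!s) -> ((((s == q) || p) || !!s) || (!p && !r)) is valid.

Assume the negation and expand:
Initial set: {!((((s == q) || p) || !!s) -> ((((s == q) || p) || !!s) || (!p && !r)))}.
!((((s == q) || p) || !!s) -> ((((s == q) || p) || !!s) || (!p && !r))): α-rule — add (((s == q) || p) || !!s), !((((s == q) || p) || !!s) || (!p && !r)).
!((((s == q) || p) || !!s) || (!p && !r)): α-rule — add !(((s == q) || p) || !!s), !(!p && !r).
!(((s == q) || p) || !!s): α-rule — add !((s == q) || p), !!!s.
!((s == q) || p): α-rule — add !(s == q), !p.
!!!s: drop double negation, giving !s.
(((s == q) || p) || !!s): β-rule — branch into ((s == q) || p)  //  !!s.
  branch 1 (add ((s == q) || p)):
    !(!p && !r): β-rule — branch into !!p  //  !!r.
      branch 1.1 (add !!p):
        × closes — contains both p and !p.
      branch 1.2 (add !!r):
        !(s == q): β-rule — branch into s, !q  //  !s, q.
          branch 1.2.1 (add s, !q):
            × closes — contains both s and !s.
          branch 1.2.2 (add !s, q):
            ((s == q) || p): β-rule — branch into (s == q)  //  p.
              branch 1.2.2.1 (add (s == q)):
                (s == q): β-rule — branch into s, q  //  !s, !q.
                  branch 1.2.2.1.1 (add s, q):
                    × closes — contains both s and !s.
                  branch 1.2.2.1.2 (add !s, !q):
                    × closes — contains both q and !q.
              branch 1.2.2.2 (add p):
                × closes — contains both p and !p.
  branch 2 (add !!s):
    !!s: drop double negation, giving s.
    × closes — contains both s and !s.
All 6 branches close.
Every branch closed, so the negation is unsatisfiable and the formula is valid.

Valid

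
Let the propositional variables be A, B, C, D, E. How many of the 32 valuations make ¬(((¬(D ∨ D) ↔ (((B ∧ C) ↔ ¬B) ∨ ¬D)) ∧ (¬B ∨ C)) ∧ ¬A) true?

Initial set: {¬(((¬(D ∨ D) ↔ (((B ∧ C) ↔ ¬B) ∨ ¬D)) ∧ (¬B ∨ C)) ∧ ¬A)}.
¬(((¬(D ∨ D) ↔ (((B ∧ C) ↔ ¬B) ∨ ¬D)) ∧ (¬B ∨ C)) ∧ ¬A): β-rule — branch into ¬((¬(D ∨ D) ↔ (((B ∧ C) ↔ ¬B) ∨ ¬D)) ∧ (¬B ∨ C))  //  ¬¬A.
  branch 1 (add ¬((¬(D ∨ D) ↔ (((B ∧ C) ↔ ¬B) ∨ ¬D)) ∧ (¬B ∨ C))):
    ¬((¬(D ∨ D) ↔ (((B ∧ C) ↔ ¬B) ∨ ¬D)) ∧ (¬B ∨ C)): β-rule — branch into ¬(¬(D ∨ D) ↔ (((B ∧ C) ↔ ¬B) ∨ ¬D))  //  ¬(¬B ∨ C).
      branch 1.1 (add ¬(¬(D ∨ D) ↔ (((B ∧ C) ↔ ¬B) ∨ ¬D))):
        ¬(¬(D ∨ D) ↔ (((B ∧ C) ↔ ¬B) ∨ ¬D)): β-rule — branch into ¬(D ∨ D), ¬(((B ∧ C) ↔ ¬B) ∨ ¬D)  //  ¬¬(D ∨ D), (((B ∧ C) ↔ ¬B) ∨ ¬D).
          branch 1.1.1 (add ¬(D ∨ D), ¬(((B ∧ C) ↔ ¬B) ∨ ¬D)):
            ¬(D ∨ D): α-rule — add ¬D, ¬D.
            ¬(((B ∧ C) ↔ ¬B) ∨ ¬D): α-rule — add ¬((B ∧ C) ↔ ¬B), ¬¬D.
            × closes — contains both D and ¬D.
          branch 1.1.2 (add ¬¬(D ∨ D), (((B ∧ C) ↔ ¬B) ∨ ¬D)):
            ¬¬(D ∨ D): β-rule — branch into D  //  D.
              branch 1.1.2.1 (add D):
                (((B ∧ C) ↔ ¬B) ∨ ¬D): β-rule — branch into ((B ∧ C) ↔ ¬B)  //  ¬D.
                  branch 1.1.2.1.1 (add ((B ∧ C) ↔ ¬B)):
                    ((B ∧ C) ↔ ¬B): β-rule — branch into (B ∧ C), ¬B  //  ¬(B ∧ C), ¬¬B.
                      branch 1.1.2.1.1.1 (add (B ∧ C), ¬B):
                        (B ∧ C): α-rule — add B, C.
                        × closes — contains both B and ¬B.
                      branch 1.1.2.1.1.2 (add ¬(B ∧ C), ¬¬B):
                        ¬(B ∧ C): β-rule — branch into ¬B  //  ¬C.
                          branch 1.1.2.1.1.2.1 (add ¬B):
                            × closes — contains both B and ¬B.
                          branch 1.1.2.1.1.2.2 (add ¬C):
                            ○ open, literals {B=true, C=false, D=true}.
                  branch 1.1.2.1.2 (add ¬D):
                    × closes — contains both D and ¬D.
              branch 1.1.2.2 (add D):
                (((B ∧ C) ↔ ¬B) ∨ ¬D): β-rule — branch into ((B ∧ C) ↔ ¬B)  //  ¬D.
                  branch 1.1.2.2.1 (add ((B ∧ C) ↔ ¬B)):
                    ((B ∧ C) ↔ ¬B): β-rule — branch into (B ∧ C), ¬B  //  ¬(B ∧ C), ¬¬B.
                      branch 1.1.2.2.1.1 (add (B ∧ C), ¬B):
                        (B ∧ C): α-rule — add B, C.
                        × closes — contains both B and ¬B.
                      branch 1.1.2.2.1.2 (add ¬(B ∧ C), ¬¬B):
                        ¬(B ∧ C): β-rule — branch into ¬B  //  ¬C.
                          branch 1.1.2.2.1.2.1 (add ¬B):
                            × closes — contains both B and ¬B.
                          branch 1.1.2.2.1.2.2 (add ¬C):
                            ○ open, literals {B=true, C=false, D=true}.
                  branch 1.1.2.2.2 (add ¬D):
                    × closes — contains both D and ¬D.
      branch 1.2 (add ¬(¬B ∨ C)):
        ¬(¬B ∨ C): α-rule — add ¬¬B, ¬C.
        ○ open, literals {B=true, C=false}.
  branch 2 (add ¬¬A):
    ○ open, literals {A=true}.
7 branches closed, 4 open.
Each open branch fixes some atoms; the unmentioned ones are free. Counting distinct full assignments: branch {B=true, C=false, D=true} (A, E) contributes 4 new; branch {B=true, C=false, D=true} (A, E) contributes 0 new; branch {B=true, C=false} (A, D, E) contributes 4 new; branch {A=true} (B, C, D, E) contributes 12 new. Total: 20.

20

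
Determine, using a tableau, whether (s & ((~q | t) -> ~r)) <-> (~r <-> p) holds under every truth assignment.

Not valid

Assume the negation and expand:
Initial set: {~((s & ((~q | t) -> ~r)) <-> (~r <-> p))}.
~((s & ((~q | t) -> ~r)) <-> (~r <-> p)): β-rule — branch into (s & ((~q | t) -> ~r)), ~(~r <-> p)  //  ~(s & ((~q | t) -> ~r)), (~r <-> p).
  branch 1 (add (s & ((~q | t) -> ~r)), ~(~r <-> p)):
    (s & ((~q | t) -> ~r)): α-rule — add s, ((~q | t) -> ~r).
    ~(~r <-> p): β-rule — branch into ~r, ~p  //  ~~r, p.
      branch 1.1 (add ~r, ~p):
        ((~q | t) -> ~r): β-rule — branch into ~(~q | t)  //  ~r.
          branch 1.1.1 (add ~(~q | t)):
            ~(~q | t): α-rule — add ~~q, ~t.
            ○ open, literals {p=0, q=1, r=0, s=1, t=0}.
          branch 1.1.2 (add ~r):
            ○ open, literals {p=0, r=0, s=1}.
      branch 1.2 (add ~~r, p):
        ((~q | t) -> ~r): β-rule — branch into ~(~q | t)  //  ~r.
          branch 1.2.1 (add ~(~q | t)):
            ~(~q | t): α-rule — add ~~q, ~t.
            ○ open, literals {p=1, q=1, r=1, s=1, t=0}.
          branch 1.2.2 (add ~r):
            × closes — contains both r and ~r.
  branch 2 (add ~(s & ((~q | t) -> ~r)), (~r <-> p)):
    ~(s & ((~q | t) -> ~r)): β-rule — branch into ~s  //  ~((~q | t) -> ~r).
      branch 2.1 (add ~s):
        (~r <-> p): β-rule — branch into ~r, p  //  ~~r, ~p.
          branch 2.1.1 (add ~r, p):
            ○ open, literals {p=1, r=0, s=0}.
          branch 2.1.2 (add ~~r, ~p):
            ○ open, literals {p=0, r=1, s=0}.
      branch 2.2 (add ~((~q | t) -> ~r)):
        ~((~q | t) -> ~r): α-rule — add (~q | t), ~~r.
        (~r <-> p): β-rule — branch into ~r, p  //  ~~r, ~p.
          branch 2.2.1 (add ~r, p):
            × closes — contains both r and ~r.
          branch 2.2.2 (add ~~r, ~p):
            (~q | t): β-rule — branch into ~q  //  t.
              branch 2.2.2.1 (add ~q):
                ○ open, literals {p=0, q=0, r=1}.
              branch 2.2.2.2 (add t):
                ○ open, literals {p=0, r=1, t=1}.
2 branches closed, 7 open.
An open branch gives a countermodel: p=0, q=1, r=0, s=1, t=0 (unmentioned atoms arbitrary); under it the original formula is false.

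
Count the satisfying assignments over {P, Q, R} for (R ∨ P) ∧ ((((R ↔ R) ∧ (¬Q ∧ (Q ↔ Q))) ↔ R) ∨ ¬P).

Initial set: {((R ∨ P) ∧ ((((R ↔ R) ∧ (¬Q ∧ (Q ↔ Q))) ↔ R) ∨ ¬P))}.
((R ∨ P) ∧ ((((R ↔ R) ∧ (¬Q ∧ (Q ↔ Q))) ↔ R) ∨ ¬P)): α-rule — add (R ∨ P), ((((R ↔ R) ∧ (¬Q ∧ (Q ↔ Q))) ↔ R) ∨ ¬P).
(R ∨ P): β-rule — branch into R  //  P.
  branch 1 (add R):
    ((((R ↔ R) ∧ (¬Q ∧ (Q ↔ Q))) ↔ R) ∨ ¬P): β-rule — branch into (((R ↔ R) ∧ (¬Q ∧ (Q ↔ Q))) ↔ R)  //  ¬P.
      branch 1.1 (add (((R ↔ R) ∧ (¬Q ∧ (Q ↔ Q))) ↔ R)):
        (((R ↔ R) ∧ (¬Q ∧ (Q ↔ Q))) ↔ R): β-rule — branch into ((R ↔ R) ∧ (¬Q ∧ (Q ↔ Q))), R  //  ¬((R ↔ R) ∧ (¬Q ∧ (Q ↔ Q))), ¬R.
          branch 1.1.1 (add ((R ↔ R) ∧ (¬Q ∧ (Q ↔ Q))), R):
            ((R ↔ R) ∧ (¬Q ∧ (Q ↔ Q))): α-rule — add (R ↔ R), (¬Q ∧ (Q ↔ Q)).
            (¬Q ∧ (Q ↔ Q)): α-rule — add ¬Q, (Q ↔ Q).
            (R ↔ R): β-rule — branch into R, R  //  ¬R, ¬R.
              branch 1.1.1.1 (add R, R):
                (Q ↔ Q): β-rule — branch into Q, Q  //  ¬Q, ¬Q.
                  branch 1.1.1.1.1 (add Q, Q):
                    × closes — contains both Q and ¬Q.
                  branch 1.1.1.1.2 (add ¬Q, ¬Q):
                    ○ open, literals {Q=false, R=true}.
              branch 1.1.1.2 (add ¬R, ¬R):
                × closes — contains both R and ¬R.
          branch 1.1.2 (add ¬((R ↔ R) ∧ (¬Q ∧ (Q ↔ Q))), ¬R):
            × closes — contains both R and ¬R.
      branch 1.2 (add ¬P):
        ○ open, literals {P=false, R=true}.
  branch 2 (add P):
    ((((R ↔ R) ∧ (¬Q ∧ (Q ↔ Q))) ↔ R) ∨ ¬P): β-rule — branch into (((R ↔ R) ∧ (¬Q ∧ (Q ↔ Q))) ↔ R)  //  ¬P.
      branch 2.1 (add (((R ↔ R) ∧ (¬Q ∧ (Q ↔ Q))) ↔ R)):
        (((R ↔ R) ∧ (¬Q ∧ (Q ↔ Q))) ↔ R): β-rule — branch into ((R ↔ R) ∧ (¬Q ∧ (Q ↔ Q))), R  //  ¬((R ↔ R) ∧ (¬Q ∧ (Q ↔ Q))), ¬R.
          branch 2.1.1 (add ((R ↔ R) ∧ (¬Q ∧ (Q ↔ Q))), R):
            ((R ↔ R) ∧ (¬Q ∧ (Q ↔ Q))): α-rule — add (R ↔ R), (¬Q ∧ (Q ↔ Q)).
            (¬Q ∧ (Q ↔ Q)): α-rule — add ¬Q, (Q ↔ Q).
            (R ↔ R): β-rule — branch into R, R  //  ¬R, ¬R.
              branch 2.1.1.1 (add R, R):
                (Q ↔ Q): β-rule — branch into Q, Q  //  ¬Q, ¬Q.
                  branch 2.1.1.1.1 (add Q, Q):
                    × closes — contains both Q and ¬Q.
                  branch 2.1.1.1.2 (add ¬Q, ¬Q):
                    ○ open, literals {P=true, Q=false, R=true}.
              branch 2.1.1.2 (add ¬R, ¬R):
                × closes — contains both R and ¬R.
          branch 2.1.2 (add ¬((R ↔ R) ∧ (¬Q ∧ (Q ↔ Q))), ¬R):
            ¬((R ↔ R) ∧ (¬Q ∧ (Q ↔ Q))): β-rule — branch into ¬(R ↔ R)  //  ¬(¬Q ∧ (Q ↔ Q)).
              branch 2.1.2.1 (add ¬(R ↔ R)):
                ¬(R ↔ R): β-rule — branch into R, ¬R  //  ¬R, R.
                  branch 2.1.2.1.1 (add R, ¬R):
                    × closes — contains both R and ¬R.
                  branch 2.1.2.1.2 (add ¬R, R):
                    × closes — contains both R and ¬R.
              branch 2.1.2.2 (add ¬(¬Q ∧ (Q ↔ Q))):
                ¬(¬Q ∧ (Q ↔ Q)): β-rule — branch into ¬¬Q  //  ¬(Q ↔ Q).
                  branch 2.1.2.2.1 (add ¬¬Q):
                    ○ open, literals {P=true, Q=true, R=false}.
                  branch 2.1.2.2.2 (add ¬(Q ↔ Q)):
                    ¬(Q ↔ Q): β-rule — branch into Q, ¬Q  //  ¬Q, Q.
                      branch 2.1.2.2.2.1 (add Q, ¬Q):
                        × closes — contains both Q and ¬Q.
                      branch 2.1.2.2.2.2 (add ¬Q, Q):
                        × closes — contains both Q and ¬Q.
      branch 2.2 (add ¬P):
        × closes — contains both P and ¬P.
10 branches closed, 4 open.
Each open branch fixes some atoms; the unmentioned ones are free. Counting distinct full assignments: branch {Q=false, R=true} (P) contributes 2 new; branch {P=false, R=true} (Q) contributes 1 new; branch {P=true, Q=false, R=true} (none free) contributes 0 new; branch {P=true, Q=true, R=false} (none free) contributes 1 new. Total: 4.

4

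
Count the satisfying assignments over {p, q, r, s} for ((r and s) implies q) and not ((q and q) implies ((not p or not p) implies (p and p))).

Initial set: {(((r and s) implies q) and not ((q and q) implies ((not p or not p) implies (p and p))))}.
(((r and s) implies q) and not ((q and q) implies ((not p or not p) implies (p and p)))): α-rule — add ((r and s) implies q), not ((q and q) implies ((not p or not p) implies (p and p))).
not ((q and q) implies ((not p or not p) implies (p and p))): α-rule — add (q and q), not ((not p or not p) implies (p and p)).
(q and q): α-rule — add q, q.
not ((not p or not p) implies (p and p)): α-rule — add (not p or not p), not (p and p).
((r and s) implies q): β-rule — branch into not (r and s)  //  q.
  branch 1 (add not (r and s)):
    (not p or not p): β-rule — branch into not p  //  not p.
      branch 1.1 (add not p):
        not (p and p): β-rule — branch into not p  //  not p.
          branch 1.1.1 (add not p):
            not (r and s): β-rule — branch into not r  //  not s.
              branch 1.1.1.1 (add not r):
                ○ open, literals {p=0, q=1, r=0}.
              branch 1.1.1.2 (add not s):
                ○ open, literals {p=0, q=1, s=0}.
          branch 1.1.2 (add not p):
            not (r and s): β-rule — branch into not r  //  not s.
              branch 1.1.2.1 (add not r):
                ○ open, literals {p=0, q=1, r=0}.
              branch 1.1.2.2 (add not s):
                ○ open, literals {p=0, q=1, s=0}.
      branch 1.2 (add not p):
        not (p and p): β-rule — branch into not p  //  not p.
          branch 1.2.1 (add not p):
            not (r and s): β-rule — branch into not r  //  not s.
              branch 1.2.1.1 (add not r):
                ○ open, literals {p=0, q=1, r=0}.
              branch 1.2.1.2 (add not s):
                ○ open, literals {p=0, q=1, s=0}.
          branch 1.2.2 (add not p):
            not (r and s): β-rule — branch into not r  //  not s.
              branch 1.2.2.1 (add not r):
                ○ open, literals {p=0, q=1, r=0}.
              branch 1.2.2.2 (add not s):
                ○ open, literals {p=0, q=1, s=0}.
  branch 2 (add q):
    (not p or not p): β-rule — branch into not p  //  not p.
      branch 2.1 (add not p):
        not (p and p): β-rule — branch into not p  //  not p.
          branch 2.1.1 (add not p):
            ○ open, literals {p=0, q=1}.
          branch 2.1.2 (add not p):
            ○ open, literals {p=0, q=1}.
      branch 2.2 (add not p):
        not (p and p): β-rule — branch into not p  //  not p.
          branch 2.2.1 (add not p):
            ○ open, literals {p=0, q=1}.
          branch 2.2.2 (add not p):
            ○ open, literals {p=0, q=1}.
0 branches closed, 12 open.
Each open branch fixes some atoms; the unmentioned ones are free. Counting distinct full assignments: branch {p=0, q=1, r=0} (s) contributes 2 new; branch {p=0, q=1, s=0} (r) contributes 1 new; branch {p=0, q=1, r=0} (s) contributes 0 new; branch {p=0, q=1, s=0} (r) contributes 0 new; branch {p=0, q=1, r=0} (s) contributes 0 new; branch {p=0, q=1, s=0} (r) contributes 0 new; branch {p=0, q=1, r=0} (s) contributes 0 new; branch {p=0, q=1, s=0} (r) contributes 0 new; branch {p=0, q=1} (r, s) contributes 1 new; branch {p=0, q=1} (r, s) contributes 0 new; branch {p=0, q=1} (r, s) contributes 0 new; branch {p=0, q=1} (r, s) contributes 0 new. Total: 4.

4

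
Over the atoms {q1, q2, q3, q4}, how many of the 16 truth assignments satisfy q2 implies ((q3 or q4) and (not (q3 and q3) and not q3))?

10

Initial set: {(q2 implies ((q3 or q4) and (not (q3 and q3) and not q3)))}.
(q2 implies ((q3 or q4) and (not (q3 and q3) and not q3))): β-rule — branch into not q2  //  ((q3 or q4) and (not (q3 and q3) and not q3)).
  branch 1 (add not q2):
    ○ open, literals {q2=0}.
  branch 2 (add ((q3 or q4) and (not (q3 and q3) and not q3))):
    ((q3 or q4) and (not (q3 and q3) and not q3)): α-rule — add (q3 or q4), (not (q3 and q3) and not q3).
    (not (q3 and q3) and not q3): α-rule — add not (q3 and q3), not q3.
    (q3 or q4): β-rule — branch into q3  //  q4.
      branch 2.1 (add q3):
        × closes — contains both q3 and not q3.
      branch 2.2 (add q4):
        not (q3 and q3): β-rule — branch into not q3  //  not q3.
          branch 2.2.1 (add not q3):
            ○ open, literals {q3=0, q4=1}.
          branch 2.2.2 (add not q3):
            ○ open, literals {q3=0, q4=1}.
1 branch closed, 3 open.
Each open branch fixes some atoms; the unmentioned ones are free. Counting distinct full assignments: branch {q2=0} (q1, q3, q4) contributes 8 new; branch {q3=0, q4=1} (q1, q2) contributes 2 new; branch {q3=0, q4=1} (q1, q2) contributes 0 new. Total: 10.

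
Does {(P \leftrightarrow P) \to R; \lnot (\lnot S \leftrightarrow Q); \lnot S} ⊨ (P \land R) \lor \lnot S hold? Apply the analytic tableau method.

Yes

Initial set: {((P \leftrightarrow P) \to R); \lnot (\lnot S \leftrightarrow Q); \lnot S; \lnot ((P \land R) \lor \lnot S)}.
\lnot ((P \land R) \lor \lnot S): α-rule — add \lnot (P \land R), \lnot \lnot S.
× closes — contains both S and \lnot S.
All 1 branch closes.
Every branch closed, so the premises entail the conclusion.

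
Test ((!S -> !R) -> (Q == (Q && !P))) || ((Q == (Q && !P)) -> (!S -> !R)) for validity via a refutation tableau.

Assume the negation and expand:
Initial set: {F (((!S -> !R) -> (Q == (Q && !P))) || ((Q == (Q && !P)) -> (!S -> !R)))}.
F (((!S -> !R) -> (Q == (Q && !P))) || ((Q == (Q && !P)) -> (!S -> !R))): α-rule — add F ((!S -> !R) -> (Q == (Q && !P))), F ((Q == (Q && !P)) -> (!S -> !R)).
F ((!S -> !R) -> (Q == (Q && !P))): α-rule — add T (!S -> !R), F (Q == (Q && !P)).
F ((Q == (Q && !P)) -> (!S -> !R)): α-rule — add T (Q == (Q && !P)), F (!S -> !R).
F (!S -> !R): α-rule — add T !S, F !R.
T (!S -> !R): β-rule — branch into F !S  //  T !R.
  branch 1 (add F !S):
    × closes — contains both S and !S.
  branch 2 (add T !R):
    × closes — contains both R and !R.
All 2 branches close.
Every branch closed, so the negation is unsatisfiable and the formula is valid.

Valid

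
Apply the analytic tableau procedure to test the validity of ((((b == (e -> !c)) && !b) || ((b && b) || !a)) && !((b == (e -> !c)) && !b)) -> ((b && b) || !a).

Assume the negation and expand:
Initial set: {!(((((b == (e -> !c)) && !b) || ((b && b) || !a)) && !((b == (e -> !c)) && !b)) -> ((b && b) || !a))}.
!(((((b == (e -> !c)) && !b) || ((b && b) || !a)) && !((b == (e -> !c)) && !b)) -> ((b && b) || !a)): α-rule — add ((((b == (e -> !c)) && !b) || ((b && b) || !a)) && !((b == (e -> !c)) && !b)), !((b && b) || !a).
((((b == (e -> !c)) && !b) || ((b && b) || !a)) && !((b == (e -> !c)) && !b)): α-rule — add (((b == (e -> !c)) && !b) || ((b && b) || !a)), !((b == (e -> !c)) && !b).
!((b && b) || !a): α-rule — add !(b && b), !!a.
(((b == (e -> !c)) && !b) || ((b && b) || !a)): β-rule — branch into ((b == (e -> !c)) && !b)  //  ((b && b) || !a).
  branch 1 (add ((b == (e -> !c)) && !b)):
    ((b == (e -> !c)) && !b): α-rule — add (b == (e -> !c)), !b.
    !((b == (e -> !c)) && !b): β-rule — branch into !(b == (e -> !c))  //  !!b.
      branch 1.1 (add !(b == (e -> !c))):
        !(b && b): β-rule — branch into !b  //  !b.
          branch 1.1.1 (add !b):
            (b == (e -> !c)): β-rule — branch into b, (e -> !c)  //  !b, !(e -> !c).
              branch 1.1.1.1 (add b, (e -> !c)):
                × closes — contains both b and !b.
              branch 1.1.1.2 (add !b, !(e -> !c)):
                !(e -> !c): α-rule — add e, !!c.
                !(b == (e -> !c)): β-rule — branch into b, !(e -> !c)  //  !b, (e -> !c).
                  branch 1.1.1.2.1 (add b, !(e -> !c)):
                    × closes — contains both b and !b.
                  branch 1.1.1.2.2 (add !b, (e -> !c)):
                    (e -> !c): β-rule — branch into !e  //  !c.
                      branch 1.1.1.2.2.1 (add !e):
                        × closes — contains both e and !e.
                      branch 1.1.1.2.2.2 (add !c):
                        × closes — contains both c and !c.
          branch 1.1.2 (add !b):
            (b == (e -> !c)): β-rule — branch into b, (e -> !c)  //  !b, !(e -> !c).
              branch 1.1.2.1 (add b, (e -> !c)):
                × closes — contains both b and !b.
              branch 1.1.2.2 (add !b, !(e -> !c)):
                !(e -> !c): α-rule — add e, !!c.
                !(b == (e -> !c)): β-rule — branch into b, !(e -> !c)  //  !b, (e -> !c).
                  branch 1.1.2.2.1 (add b, !(e -> !c)):
                    × closes — contains both b and !b.
                  branch 1.1.2.2.2 (add !b, (e -> !c)):
                    (e -> !c): β-rule — branch into !e  //  !c.
                      branch 1.1.2.2.2.1 (add !e):
                        × closes — contains both e and !e.
                      branch 1.1.2.2.2.2 (add !c):
                        × closes — contains both c and !c.
      branch 1.2 (add !!b):
        × closes — contains both b and !b.
  branch 2 (add ((b && b) || !a)):
    !((b == (e -> !c)) && !b): β-rule — branch into !(b == (e -> !c))  //  !!b.
      branch 2.1 (add !(b == (e -> !c))):
        !(b && b): β-rule — branch into !b  //  !b.
          branch 2.1.1 (add !b):
            ((b && b) || !a): β-rule — branch into (b && b)  //  !a.
              branch 2.1.1.1 (add (b && b)):
                (b && b): α-rule — add b, b.
                × closes — contains both b and !b.
              branch 2.1.1.2 (add !a):
                × closes — contains both a and !a.
          branch 2.1.2 (add !b):
            ((b && b) || !a): β-rule — branch into (b && b)  //  !a.
              branch 2.1.2.1 (add (b && b)):
                (b && b): α-rule — add b, b.
                × closes — contains both b and !b.
              branch 2.1.2.2 (add !a):
                × closes — contains both a and !a.
      branch 2.2 (add !!b):
        !(b && b): β-rule — branch into !b  //  !b.
          branch 2.2.1 (add !b):
            × closes — contains both b and !b.
          branch 2.2.2 (add !b):
            × closes — contains both b and !b.
All 15 branches close.
Every branch closed, so the negation is unsatisfiable and the formula is valid.

Valid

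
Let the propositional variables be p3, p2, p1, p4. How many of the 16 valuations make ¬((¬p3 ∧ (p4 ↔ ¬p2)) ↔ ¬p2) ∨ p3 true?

Initial set: {(¬((¬p3 ∧ (p4 ↔ ¬p2)) ↔ ¬p2) ∨ p3)}.
(¬((¬p3 ∧ (p4 ↔ ¬p2)) ↔ ¬p2) ∨ p3): β-rule — branch into ¬((¬p3 ∧ (p4 ↔ ¬p2)) ↔ ¬p2)  //  p3.
  branch 1 (add ¬((¬p3 ∧ (p4 ↔ ¬p2)) ↔ ¬p2)):
    ¬((¬p3 ∧ (p4 ↔ ¬p2)) ↔ ¬p2): β-rule — branch into (¬p3 ∧ (p4 ↔ ¬p2)), ¬¬p2  //  ¬(¬p3 ∧ (p4 ↔ ¬p2)), ¬p2.
      branch 1.1 (add (¬p3 ∧ (p4 ↔ ¬p2)), ¬¬p2):
        (¬p3 ∧ (p4 ↔ ¬p2)): α-rule — add ¬p3, (p4 ↔ ¬p2).
        (p4 ↔ ¬p2): β-rule — branch into p4, ¬p2  //  ¬p4, ¬¬p2.
          branch 1.1.1 (add p4, ¬p2):
            × closes — contains both p2 and ¬p2.
          branch 1.1.2 (add ¬p4, ¬¬p2):
            ○ open, literals {p2=true, p3=false, p4=false}.
      branch 1.2 (add ¬(¬p3 ∧ (p4 ↔ ¬p2)), ¬p2):
        ¬(¬p3 ∧ (p4 ↔ ¬p2)): β-rule — branch into ¬¬p3  //  ¬(p4 ↔ ¬p2).
          branch 1.2.1 (add ¬¬p3):
            ○ open, literals {p2=false, p3=true}.
          branch 1.2.2 (add ¬(p4 ↔ ¬p2)):
            ¬(p4 ↔ ¬p2): β-rule — branch into p4, ¬¬p2  //  ¬p4, ¬p2.
              branch 1.2.2.1 (add p4, ¬¬p2):
                × closes — contains both p2 and ¬p2.
              branch 1.2.2.2 (add ¬p4, ¬p2):
                ○ open, literals {p2=false, p4=false}.
  branch 2 (add p3):
    ○ open, literals {p3=true}.
2 branches closed, 4 open.
Each open branch fixes some atoms; the unmentioned ones are free. Counting distinct full assignments: branch {p2=true, p3=false, p4=false} (p1) contributes 2 new; branch {p2=false, p3=true} (p1, p4) contributes 4 new; branch {p2=false, p4=false} (p3, p1) contributes 2 new; branch {p3=true} (p2, p1, p4) contributes 4 new. Total: 12.

12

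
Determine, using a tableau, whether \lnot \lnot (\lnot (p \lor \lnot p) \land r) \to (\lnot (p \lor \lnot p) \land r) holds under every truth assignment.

Valid

Assume the negation and expand:
Initial set: {\lnot (\lnot \lnot (\lnot (p \lor \lnot p) \land r) \to (\lnot (p \lor \lnot p) \land r))}.
\lnot (\lnot \lnot (\lnot (p \lor \lnot p) \land r) \to (\lnot (p \lor \lnot p) \land r)): α-rule — add \lnot \lnot (\lnot (p \lor \lnot p) \land r), \lnot (\lnot (p \lor \lnot p) \land r).
\lnot \lnot (\lnot (p \lor \lnot p) \land r): drop double negation, giving (\lnot (p \lor \lnot p) \land r).
(\lnot (p \lor \lnot p) \land r): α-rule — add \lnot (p \lor \lnot p), r.
\lnot (p \lor \lnot p): α-rule — add \lnot p, \lnot \lnot p.
× closes — contains both p and \lnot p.
All 1 branch closes.
Every branch closed, so the negation is unsatisfiable and the formula is valid.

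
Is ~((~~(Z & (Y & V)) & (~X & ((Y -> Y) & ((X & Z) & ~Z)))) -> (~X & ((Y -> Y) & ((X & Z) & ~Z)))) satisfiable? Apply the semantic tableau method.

Unsatisfiable

Initial set: {~((~~(Z & (Y & V)) & (~X & ((Y -> Y) & ((X & Z) & ~Z)))) -> (~X & ((Y -> Y) & ((X & Z) & ~Z))))}.
~((~~(Z & (Y & V)) & (~X & ((Y -> Y) & ((X & Z) & ~Z)))) -> (~X & ((Y -> Y) & ((X & Z) & ~Z)))): α-rule — add (~~(Z & (Y & V)) & (~X & ((Y -> Y) & ((X & Z) & ~Z)))), ~(~X & ((Y -> Y) & ((X & Z) & ~Z))).
(~~(Z & (Y & V)) & (~X & ((Y -> Y) & ((X & Z) & ~Z)))): α-rule — add ~~(Z & (Y & V)), (~X & ((Y -> Y) & ((X & Z) & ~Z))).
~~(Z & (Y & V)): drop double negation, giving (Z & (Y & V)).
(~X & ((Y -> Y) & ((X & Z) & ~Z))): α-rule — add ~X, ((Y -> Y) & ((X & Z) & ~Z)).
(Z & (Y & V)): α-rule — add Z, (Y & V).
((Y -> Y) & ((X & Z) & ~Z)): α-rule — add (Y -> Y), ((X & Z) & ~Z).
(Y & V): α-rule — add Y, V.
((X & Z) & ~Z): α-rule — add (X & Z), ~Z.
× closes — contains both Z and ~Z.
All 1 branch closes.
Every branch closed; the formula is unsatisfiable.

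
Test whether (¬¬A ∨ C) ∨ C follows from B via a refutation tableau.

No

Initial set: {B; ¬((¬¬A ∨ C) ∨ C)}.
¬((¬¬A ∨ C) ∨ C): α-rule — add ¬(¬¬A ∨ C), ¬C.
¬(¬¬A ∨ C): α-rule — add ¬¬¬A, ¬C.
¬¬¬A: drop double negation, giving ¬A.
○ open, literals {A=0, B=1, C=0}.
0 branches closed, 1 open.
An open branch gives a countermodel: A=0, B=1, C=0 (unmentioned atoms arbitrary); the premises hold there but the conclusion fails.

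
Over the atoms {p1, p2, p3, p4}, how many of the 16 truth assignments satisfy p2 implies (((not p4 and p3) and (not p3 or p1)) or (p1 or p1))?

12

Initial set: {(p2 implies (((not p4 and p3) and (not p3 or p1)) or (p1 or p1)))}.
(p2 implies (((not p4 and p3) and (not p3 or p1)) or (p1 or p1))): β-rule — branch into not p2  //  (((not p4 and p3) and (not p3 or p1)) or (p1 or p1)).
  branch 1 (add not p2):
    ○ open, literals {p2=false}.
  branch 2 (add (((not p4 and p3) and (not p3 or p1)) or (p1 or p1))):
    (((not p4 and p3) and (not p3 or p1)) or (p1 or p1)): β-rule — branch into ((not p4 and p3) and (not p3 or p1))  //  (p1 or p1).
      branch 2.1 (add ((not p4 and p3) and (not p3 or p1))):
        ((not p4 and p3) and (not p3 or p1)): α-rule — add (not p4 and p3), (not p3 or p1).
        (not p4 and p3): α-rule — add not p4, p3.
        (not p3 or p1): β-rule — branch into not p3  //  p1.
          branch 2.1.1 (add not p3):
            × closes — contains both p3 and not p3.
          branch 2.1.2 (add p1):
            ○ open, literals {p1=true, p3=true, p4=false}.
      branch 2.2 (add (p1 or p1)):
        (p1 or p1): β-rule — branch into p1  //  p1.
          branch 2.2.1 (add p1):
            ○ open, literals {p1=true}.
          branch 2.2.2 (add p1):
            ○ open, literals {p1=true}.
1 branch closed, 4 open.
Each open branch fixes some atoms; the unmentioned ones are free. Counting distinct full assignments: branch {p2=false} (p1, p3, p4) contributes 8 new; branch {p1=true, p3=true, p4=false} (p2) contributes 1 new; branch {p1=true} (p2, p3, p4) contributes 3 new; branch {p1=true} (p2, p3, p4) contributes 0 new. Total: 12.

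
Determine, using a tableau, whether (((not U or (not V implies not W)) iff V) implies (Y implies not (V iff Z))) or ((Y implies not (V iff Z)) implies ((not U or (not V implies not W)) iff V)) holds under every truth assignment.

Assume the negation and expand:
Initial set: {not ((((not U or (not V implies not W)) iff V) implies (Y implies not (V iff Z))) or ((Y implies not (V iff Z)) implies ((not U or (not V implies not W)) iff V)))}.
not ((((not U or (not V implies not W)) iff V) implies (Y implies not (V iff Z))) or ((Y implies not (V iff Z)) implies ((not U or (not V implies not W)) iff V))): α-rule — add not (((not U or (not V implies not W)) iff V) implies (Y implies not (V iff Z))), not ((Y implies not (V iff Z)) implies ((not U or (not V implies not W)) iff V)).
not (((not U or (not V implies not W)) iff V) implies (Y implies not (V iff Z))): α-rule — add ((not U or (not V implies not W)) iff V), not (Y implies not (V iff Z)).
not ((Y implies not (V iff Z)) implies ((not U or (not V implies not W)) iff V)): α-rule — add (Y implies not (V iff Z)), not ((not U or (not V implies not W)) iff V).
not (Y implies not (V iff Z)): α-rule — add Y, not not (V iff Z).
((not U or (not V implies not W)) iff V): β-rule — branch into (not U or (not V implies not W)), V  //  not (not U or (not V implies not W)), not V.
  branch 1 (add (not U or (not V implies not W)), V):
    (Y implies not (V iff Z)): β-rule — branch into not Y  //  not (V iff Z).
      branch 1.1 (add not Y):
        × closes — contains both Y and not Y.
      branch 1.2 (add not (V iff Z)):
        not ((not U or (not V implies not W)) iff V): β-rule — branch into (not U or (not V implies not W)), not V  //  not (not U or (not V implies not W)), V.
          branch 1.2.1 (add (not U or (not V implies not W)), not V):
            × closes — contains both V and not V.
          branch 1.2.2 (add not (not U or (not V implies not W)), V):
            not (not U or (not V implies not W)): α-rule — add not not U, not (not V implies not W).
            not (not V implies not W): α-rule — add not V, not not W.
            × closes — contains both V and not V.
  branch 2 (add not (not U or (not V implies not W)), not V):
    not (not U or (not V implies not W)): α-rule — add not not U, not (not V implies not W).
    not (not V implies not W): α-rule — add not V, not not W.
    (Y implies not (V iff Z)): β-rule — branch into not Y  //  not (V iff Z).
      branch 2.1 (add not Y):
        × closes — contains both Y and not Y.
      branch 2.2 (add not (V iff Z)):
        not ((not U or (not V implies not W)) iff V): β-rule — branch into (not U or (not V implies not W)), not V  //  not (not U or (not V implies not W)), V.
          branch 2.2.1 (add (not U or (not V implies not W)), not V):
            not not (V iff Z): β-rule — branch into V, Z  //  not V, not Z.
              branch 2.2.1.1 (add V, Z):
                × closes — contains both V and not V.
              branch 2.2.1.2 (add not V, not Z):
                not (V iff Z): β-rule — branch into V, not Z  //  not V, Z.
                  branch 2.2.1.2.1 (add V, not Z):
                    × closes — contains both V and not V.
                  branch 2.2.1.2.2 (add not V, Z):
                    × closes — contains both Z and not Z.
          branch 2.2.2 (add not (not U or (not V implies not W)), V):
            × closes — contains both V and not V.
All 8 branches close.
Every branch closed, so the negation is unsatisfiable and the formula is valid.

Valid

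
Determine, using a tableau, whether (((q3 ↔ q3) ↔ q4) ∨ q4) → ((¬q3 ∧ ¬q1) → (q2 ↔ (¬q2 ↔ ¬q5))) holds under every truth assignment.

Assume the negation and expand:
Initial set: {¬((((q3 ↔ q3) ↔ q4) ∨ q4) → ((¬q3 ∧ ¬q1) → (q2 ↔ (¬q2 ↔ ¬q5))))}.
¬((((q3 ↔ q3) ↔ q4) ∨ q4) → ((¬q3 ∧ ¬q1) → (q2 ↔ (¬q2 ↔ ¬q5)))): α-rule — add (((q3 ↔ q3) ↔ q4) ∨ q4), ¬((¬q3 ∧ ¬q1) → (q2 ↔ (¬q2 ↔ ¬q5))).
¬((¬q3 ∧ ¬q1) → (q2 ↔ (¬q2 ↔ ¬q5))): α-rule — add (¬q3 ∧ ¬q1), ¬(q2 ↔ (¬q2 ↔ ¬q5)).
(¬q3 ∧ ¬q1): α-rule — add ¬q3, ¬q1.
(((q3 ↔ q3) ↔ q4) ∨ q4): β-rule — branch into ((q3 ↔ q3) ↔ q4)  //  q4.
  branch 1 (add ((q3 ↔ q3) ↔ q4)):
    ¬(q2 ↔ (¬q2 ↔ ¬q5)): β-rule — branch into q2, ¬(¬q2 ↔ ¬q5)  //  ¬q2, (¬q2 ↔ ¬q5).
      branch 1.1 (add q2, ¬(¬q2 ↔ ¬q5)):
        ((q3 ↔ q3) ↔ q4): β-rule — branch into (q3 ↔ q3), q4  //  ¬(q3 ↔ q3), ¬q4.
          branch 1.1.1 (add (q3 ↔ q3), q4):
            ¬(¬q2 ↔ ¬q5): β-rule — branch into ¬q2, ¬¬q5  //  ¬¬q2, ¬q5.
              branch 1.1.1.1 (add ¬q2, ¬¬q5):
                × closes — contains both q2 and ¬q2.
              branch 1.1.1.2 (add ¬¬q2, ¬q5):
                (q3 ↔ q3): β-rule — branch into q3, q3  //  ¬q3, ¬q3.
                  branch 1.1.1.2.1 (add q3, q3):
                    × closes — contains both q3 and ¬q3.
                  branch 1.1.1.2.2 (add ¬q3, ¬q3):
                    ○ open, literals {q1=false, q2=true, q3=false, q4=true, q5=false}.
          branch 1.1.2 (add ¬(q3 ↔ q3), ¬q4):
            ¬(¬q2 ↔ ¬q5): β-rule — branch into ¬q2, ¬¬q5  //  ¬¬q2, ¬q5.
              branch 1.1.2.1 (add ¬q2, ¬¬q5):
                × closes — contains both q2 and ¬q2.
              branch 1.1.2.2 (add ¬¬q2, ¬q5):
                ¬(q3 ↔ q3): β-rule — branch into q3, ¬q3  //  ¬q3, q3.
                  branch 1.1.2.2.1 (add q3, ¬q3):
                    × closes — contains both q3 and ¬q3.
                  branch 1.1.2.2.2 (add ¬q3, q3):
                    × closes — contains both q3 and ¬q3.
      branch 1.2 (add ¬q2, (¬q2 ↔ ¬q5)):
        ((q3 ↔ q3) ↔ q4): β-rule — branch into (q3 ↔ q3), q4  //  ¬(q3 ↔ q3), ¬q4.
          branch 1.2.1 (add (q3 ↔ q3), q4):
            (¬q2 ↔ ¬q5): β-rule — branch into ¬q2, ¬q5  //  ¬¬q2, ¬¬q5.
              branch 1.2.1.1 (add ¬q2, ¬q5):
                (q3 ↔ q3): β-rule — branch into q3, q3  //  ¬q3, ¬q3.
                  branch 1.2.1.1.1 (add q3, q3):
                    × closes — contains both q3 and ¬q3.
                  branch 1.2.1.1.2 (add ¬q3, ¬q3):
                    ○ open, literals {q1=false, q2=false, q3=false, q4=true, q5=false}.
              branch 1.2.1.2 (add ¬¬q2, ¬¬q5):
                × closes — contains both q2 and ¬q2.
          branch 1.2.2 (add ¬(q3 ↔ q3), ¬q4):
            (¬q2 ↔ ¬q5): β-rule — branch into ¬q2, ¬q5  //  ¬¬q2, ¬¬q5.
              branch 1.2.2.1 (add ¬q2, ¬q5):
                ¬(q3 ↔ q3): β-rule — branch into q3, ¬q3  //  ¬q3, q3.
                  branch 1.2.2.1.1 (add q3, ¬q3):
                    × closes — contains both q3 and ¬q3.
                  branch 1.2.2.1.2 (add ¬q3, q3):
                    × closes — contains both q3 and ¬q3.
              branch 1.2.2.2 (add ¬¬q2, ¬¬q5):
                × closes — contains both q2 and ¬q2.
  branch 2 (add q4):
    ¬(q2 ↔ (¬q2 ↔ ¬q5)): β-rule — branch into q2, ¬(¬q2 ↔ ¬q5)  //  ¬q2, (¬q2 ↔ ¬q5).
      branch 2.1 (add q2, ¬(¬q2 ↔ ¬q5)):
        ¬(¬q2 ↔ ¬q5): β-rule — branch into ¬q2, ¬¬q5  //  ¬¬q2, ¬q5.
          branch 2.1.1 (add ¬q2, ¬¬q5):
            × closes — contains both q2 and ¬q2.
          branch 2.1.2 (add ¬¬q2, ¬q5):
            ○ open, literals {q1=false, q2=true, q3=false, q4=true, q5=false}.
      branch 2.2 (add ¬q2, (¬q2 ↔ ¬q5)):
        (¬q2 ↔ ¬q5): β-rule — branch into ¬q2, ¬q5  //  ¬¬q2, ¬¬q5.
          branch 2.2.1 (add ¬q2, ¬q5):
            ○ open, literals {q1=false, q2=false, q3=false, q4=true, q5=false}.
          branch 2.2.2 (add ¬¬q2, ¬¬q5):
            × closes — contains both q2 and ¬q2.
12 branches closed, 4 open.
An open branch gives a countermodel: q1=false, q2=true, q3=false, q4=true, q5=false (unmentioned atoms arbitrary); under it the original formula is false.

Not valid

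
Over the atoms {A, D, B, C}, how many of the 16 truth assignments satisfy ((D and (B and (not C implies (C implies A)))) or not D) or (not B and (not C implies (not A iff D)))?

Initial set: {(((D and (B and (not C implies (C implies A)))) or not D) or (not B and (not C implies (not A iff D))))}.
(((D and (B and (not C implies (C implies A)))) or not D) or (not B and (not C implies (not A iff D)))): β-rule — branch into ((D and (B and (not C implies (C implies A)))) or not D)  //  (not B and (not C implies (not A iff D))).
  branch 1 (add ((D and (B and (not C implies (C implies A)))) or not D)):
    ((D and (B and (not C implies (C implies A)))) or not D): β-rule — branch into (D and (B and (not C implies (C implies A))))  //  not D.
      branch 1.1 (add (D and (B and (not C implies (C implies A))))):
        (D and (B and (not C implies (C implies A)))): α-rule — add D, (B and (not C implies (C implies A))).
        (B and (not C implies (C implies A))): α-rule — add B, (not C implies (C implies A)).
        (not C implies (C implies A)): β-rule — branch into not not C  //  (C implies A).
          branch 1.1.1 (add not not C):
            ○ open, literals {B=true, C=true, D=true}.
          branch 1.1.2 (add (C implies A)):
            (C implies A): β-rule — branch into not C  //  A.
              branch 1.1.2.1 (add not C):
                ○ open, literals {B=true, C=false, D=true}.
              branch 1.1.2.2 (add A):
                ○ open, literals {A=true, B=true, D=true}.
      branch 1.2 (add not D):
        ○ open, literals {D=false}.
  branch 2 (add (not B and (not C implies (not A iff D)))):
    (not B and (not C implies (not A iff D))): α-rule — add not B, (not C implies (not A iff D)).
    (not C implies (not A iff D)): β-rule — branch into not not C  //  (not A iff D).
      branch 2.1 (add not not C):
        ○ open, literals {B=false, C=true}.
      branch 2.2 (add (not A iff D)):
        (not A iff D): β-rule — branch into not A, D  //  not not A, not D.
          branch 2.2.1 (add not A, D):
            ○ open, literals {A=false, B=false, D=true}.
          branch 2.2.2 (add not not A, not D):
            ○ open, literals {A=true, B=false, D=false}.
0 branches closed, 7 open.
Each open branch fixes some atoms; the unmentioned ones are free. Counting distinct full assignments: branch {B=true, C=true, D=true} (A) contributes 2 new; branch {B=true, C=false, D=true} (A) contributes 2 new; branch {A=true, B=true, D=true} (C) contributes 0 new; branch {D=false} (A, B, C) contributes 8 new; branch {B=false, C=true} (A, D) contributes 2 new; branch {A=false, B=false, D=true} (C) contributes 1 new; branch {A=true, B=false, D=false} (C) contributes 0 new. Total: 15.

15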